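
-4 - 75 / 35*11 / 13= -529 / 91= -5.81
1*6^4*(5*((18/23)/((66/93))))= 1807920/253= 7145.93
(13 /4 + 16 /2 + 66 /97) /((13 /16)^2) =296256 /16393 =18.07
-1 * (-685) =685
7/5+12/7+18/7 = 199/35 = 5.69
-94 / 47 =-2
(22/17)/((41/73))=1606/697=2.30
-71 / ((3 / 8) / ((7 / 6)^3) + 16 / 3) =-73059 / 5731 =-12.75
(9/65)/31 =9/2015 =0.00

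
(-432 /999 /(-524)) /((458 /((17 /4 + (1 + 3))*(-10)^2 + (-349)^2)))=245252 /1109963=0.22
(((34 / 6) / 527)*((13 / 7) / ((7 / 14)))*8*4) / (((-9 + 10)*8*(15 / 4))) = 416 / 9765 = 0.04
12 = 12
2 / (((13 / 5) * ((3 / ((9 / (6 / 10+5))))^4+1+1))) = 253125 / 4653389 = 0.05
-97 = -97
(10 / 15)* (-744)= -496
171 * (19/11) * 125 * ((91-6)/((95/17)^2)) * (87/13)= 96171975/143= 672531.29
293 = 293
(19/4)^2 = 361/16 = 22.56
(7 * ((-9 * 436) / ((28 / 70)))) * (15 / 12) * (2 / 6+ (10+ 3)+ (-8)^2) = -6638100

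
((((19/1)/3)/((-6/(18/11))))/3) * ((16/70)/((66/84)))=-304/1815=-0.17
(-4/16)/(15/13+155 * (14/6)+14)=-39/58784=-0.00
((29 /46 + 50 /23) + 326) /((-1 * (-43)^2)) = -0.18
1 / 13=0.08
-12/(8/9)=-27/2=-13.50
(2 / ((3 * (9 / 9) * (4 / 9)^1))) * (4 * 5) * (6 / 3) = 60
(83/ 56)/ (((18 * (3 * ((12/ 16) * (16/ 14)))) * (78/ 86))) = 3569/ 101088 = 0.04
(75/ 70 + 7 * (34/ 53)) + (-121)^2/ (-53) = -200847/ 742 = -270.68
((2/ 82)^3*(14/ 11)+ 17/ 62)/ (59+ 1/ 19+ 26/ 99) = 2204035245/ 476758536344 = 0.00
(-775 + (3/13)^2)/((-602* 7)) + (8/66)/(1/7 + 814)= 12325161685/66967461561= 0.18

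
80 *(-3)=-240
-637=-637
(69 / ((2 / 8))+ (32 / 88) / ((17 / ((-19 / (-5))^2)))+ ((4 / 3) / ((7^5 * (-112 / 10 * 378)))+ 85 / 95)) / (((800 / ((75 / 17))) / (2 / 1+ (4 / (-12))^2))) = 6570000373126327 / 2035790389987200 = 3.23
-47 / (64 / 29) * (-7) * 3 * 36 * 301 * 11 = 852936777 / 16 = 53308548.56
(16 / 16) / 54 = 1 / 54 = 0.02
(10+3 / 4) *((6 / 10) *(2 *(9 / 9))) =129 / 10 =12.90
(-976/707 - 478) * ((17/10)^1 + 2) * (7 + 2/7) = -319772907/24745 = -12922.73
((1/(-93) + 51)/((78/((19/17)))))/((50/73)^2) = 240066121/154147500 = 1.56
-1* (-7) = 7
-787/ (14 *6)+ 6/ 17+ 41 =45673/ 1428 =31.98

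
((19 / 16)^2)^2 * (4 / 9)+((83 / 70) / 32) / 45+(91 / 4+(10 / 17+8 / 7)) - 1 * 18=153866771 / 20889600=7.37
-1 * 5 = -5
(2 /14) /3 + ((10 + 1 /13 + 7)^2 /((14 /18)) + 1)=1334386 /3549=375.99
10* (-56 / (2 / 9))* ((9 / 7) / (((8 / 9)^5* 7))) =-23914845 / 28672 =-834.08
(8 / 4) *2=4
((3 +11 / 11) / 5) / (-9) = -4 / 45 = -0.09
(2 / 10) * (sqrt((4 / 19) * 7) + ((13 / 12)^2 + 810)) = 2 * sqrt(133) / 95 + 116809 / 720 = 162.48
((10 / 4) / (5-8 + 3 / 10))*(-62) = 1550 / 27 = 57.41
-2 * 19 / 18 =-19 / 9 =-2.11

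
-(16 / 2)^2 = -64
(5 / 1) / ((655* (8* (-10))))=-1 / 10480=-0.00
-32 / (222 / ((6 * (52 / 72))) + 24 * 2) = -0.32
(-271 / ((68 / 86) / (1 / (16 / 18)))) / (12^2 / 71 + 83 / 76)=-141479073 / 1144916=-123.57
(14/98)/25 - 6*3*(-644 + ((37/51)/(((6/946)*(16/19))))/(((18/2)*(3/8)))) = 872937034/80325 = 10867.56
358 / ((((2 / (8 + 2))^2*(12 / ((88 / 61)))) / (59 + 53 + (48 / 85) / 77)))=2624455040 / 21777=120514.99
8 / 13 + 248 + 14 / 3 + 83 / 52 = 39761 / 156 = 254.88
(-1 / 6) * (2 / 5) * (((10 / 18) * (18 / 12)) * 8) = -4 / 9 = -0.44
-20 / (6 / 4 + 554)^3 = -160 / 1371330631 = -0.00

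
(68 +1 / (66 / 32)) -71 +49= 1534 / 33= 46.48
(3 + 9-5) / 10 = 7 / 10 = 0.70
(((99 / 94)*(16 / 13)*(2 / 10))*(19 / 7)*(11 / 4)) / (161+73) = 2299 / 278005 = 0.01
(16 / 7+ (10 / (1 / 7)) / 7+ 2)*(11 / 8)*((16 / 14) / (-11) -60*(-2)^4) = -924100 / 49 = -18859.18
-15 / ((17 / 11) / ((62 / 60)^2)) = -10571 / 1020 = -10.36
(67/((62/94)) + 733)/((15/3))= 25872/155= 166.92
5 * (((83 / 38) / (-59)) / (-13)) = 415 / 29146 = 0.01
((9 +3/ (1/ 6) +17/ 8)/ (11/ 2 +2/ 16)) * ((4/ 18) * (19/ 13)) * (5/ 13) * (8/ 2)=35416/ 13689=2.59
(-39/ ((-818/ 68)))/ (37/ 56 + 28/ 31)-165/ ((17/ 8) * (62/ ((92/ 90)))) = 0.79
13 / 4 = 3.25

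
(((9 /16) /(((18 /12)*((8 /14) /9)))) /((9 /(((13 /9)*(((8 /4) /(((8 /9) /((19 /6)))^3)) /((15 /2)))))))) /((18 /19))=11859211 /983040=12.06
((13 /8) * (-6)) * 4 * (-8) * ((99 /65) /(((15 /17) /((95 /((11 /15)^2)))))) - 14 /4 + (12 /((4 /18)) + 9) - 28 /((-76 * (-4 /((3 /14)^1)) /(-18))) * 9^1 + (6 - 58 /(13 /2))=1034611387 /10868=95197.96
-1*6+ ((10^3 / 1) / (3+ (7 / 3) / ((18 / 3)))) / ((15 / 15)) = 17634 / 61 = 289.08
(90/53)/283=90/14999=0.01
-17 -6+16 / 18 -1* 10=-289 / 9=-32.11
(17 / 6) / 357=1 / 126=0.01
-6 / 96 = -1 / 16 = -0.06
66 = 66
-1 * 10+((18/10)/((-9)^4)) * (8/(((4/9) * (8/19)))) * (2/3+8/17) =-412549/41310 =-9.99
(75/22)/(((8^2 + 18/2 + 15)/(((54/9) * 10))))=1125/484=2.32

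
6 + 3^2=15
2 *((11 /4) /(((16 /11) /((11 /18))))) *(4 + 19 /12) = 89177 /6912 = 12.90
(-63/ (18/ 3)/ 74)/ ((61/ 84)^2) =-0.27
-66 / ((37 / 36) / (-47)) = 111672 / 37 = 3018.16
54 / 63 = 6 / 7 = 0.86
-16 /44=-4 /11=-0.36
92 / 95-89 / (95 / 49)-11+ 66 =956 / 95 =10.06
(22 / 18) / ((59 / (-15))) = -0.31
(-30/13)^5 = -24300000/371293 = -65.45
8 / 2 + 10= 14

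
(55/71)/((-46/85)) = -4675/3266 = -1.43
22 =22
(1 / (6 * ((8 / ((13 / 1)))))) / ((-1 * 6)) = -13 / 288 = -0.05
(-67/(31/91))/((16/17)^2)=-1762033/7936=-222.03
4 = 4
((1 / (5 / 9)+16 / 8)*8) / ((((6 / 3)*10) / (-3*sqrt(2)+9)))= 342 / 25 - 114*sqrt(2) / 25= 7.23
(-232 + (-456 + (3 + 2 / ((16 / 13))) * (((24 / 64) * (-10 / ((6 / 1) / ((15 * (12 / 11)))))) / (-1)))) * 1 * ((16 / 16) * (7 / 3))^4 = -270743963 / 14256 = -18991.58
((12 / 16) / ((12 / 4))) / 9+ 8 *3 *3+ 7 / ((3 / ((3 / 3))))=2677 / 36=74.36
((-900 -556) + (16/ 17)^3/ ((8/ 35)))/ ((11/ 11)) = -7135408/ 4913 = -1452.35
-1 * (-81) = 81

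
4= 4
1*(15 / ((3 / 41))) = 205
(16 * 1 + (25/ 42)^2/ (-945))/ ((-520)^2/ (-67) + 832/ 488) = -21800920357/ 5496843879072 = -0.00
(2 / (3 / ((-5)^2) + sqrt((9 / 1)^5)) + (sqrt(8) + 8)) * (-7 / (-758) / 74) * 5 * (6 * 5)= 525 * sqrt(2) / 14023 + 4258975 / 28410598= 0.20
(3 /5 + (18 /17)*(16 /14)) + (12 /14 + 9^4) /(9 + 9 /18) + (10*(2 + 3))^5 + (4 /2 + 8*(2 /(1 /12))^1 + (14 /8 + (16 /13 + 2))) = 26243824869233 /83980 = 312500891.51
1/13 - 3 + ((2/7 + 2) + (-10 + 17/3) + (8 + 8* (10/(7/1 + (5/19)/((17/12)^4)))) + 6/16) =360624012535/24486949032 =14.73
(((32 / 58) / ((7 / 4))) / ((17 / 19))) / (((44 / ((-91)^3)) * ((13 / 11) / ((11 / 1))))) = -27691664 / 493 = -56169.70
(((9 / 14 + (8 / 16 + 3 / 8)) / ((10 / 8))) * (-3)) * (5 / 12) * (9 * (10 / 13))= -10.51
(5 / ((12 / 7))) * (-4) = -35 / 3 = -11.67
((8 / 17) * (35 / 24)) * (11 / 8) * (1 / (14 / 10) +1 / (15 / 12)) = 583 / 408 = 1.43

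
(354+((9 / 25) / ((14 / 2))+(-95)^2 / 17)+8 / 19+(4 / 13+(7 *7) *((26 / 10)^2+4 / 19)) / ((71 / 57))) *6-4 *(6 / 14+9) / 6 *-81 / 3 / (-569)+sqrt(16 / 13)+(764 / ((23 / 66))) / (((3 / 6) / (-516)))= -1540046221653401526 / 682782489025+4 *sqrt(13) / 13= -2255543.29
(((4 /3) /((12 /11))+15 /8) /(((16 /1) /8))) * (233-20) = 15833 /48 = 329.85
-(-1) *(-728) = -728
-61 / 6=-10.17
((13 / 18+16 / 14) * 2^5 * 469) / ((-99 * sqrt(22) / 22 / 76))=-19145920 * sqrt(22) / 891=-100788.24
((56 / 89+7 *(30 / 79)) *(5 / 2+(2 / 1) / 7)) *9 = 579501 / 7031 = 82.42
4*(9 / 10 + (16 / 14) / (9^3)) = 92014 / 25515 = 3.61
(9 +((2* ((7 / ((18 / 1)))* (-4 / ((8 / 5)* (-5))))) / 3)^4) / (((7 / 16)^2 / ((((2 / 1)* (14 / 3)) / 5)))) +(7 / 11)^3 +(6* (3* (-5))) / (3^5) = 87.66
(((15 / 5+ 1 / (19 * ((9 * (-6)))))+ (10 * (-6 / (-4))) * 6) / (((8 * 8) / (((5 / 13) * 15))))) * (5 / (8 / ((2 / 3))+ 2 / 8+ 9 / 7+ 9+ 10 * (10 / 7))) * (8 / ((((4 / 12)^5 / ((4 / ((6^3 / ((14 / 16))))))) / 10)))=2922145625 / 8149024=358.59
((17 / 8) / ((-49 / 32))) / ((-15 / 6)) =136 / 245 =0.56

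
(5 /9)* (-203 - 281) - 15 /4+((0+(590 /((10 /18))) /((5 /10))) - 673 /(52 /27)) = 351449 /234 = 1501.92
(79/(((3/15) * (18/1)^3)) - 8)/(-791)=0.01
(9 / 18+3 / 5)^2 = 121 / 100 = 1.21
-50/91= -0.55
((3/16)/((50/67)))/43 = 0.01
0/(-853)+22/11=2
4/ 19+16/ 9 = 340/ 171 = 1.99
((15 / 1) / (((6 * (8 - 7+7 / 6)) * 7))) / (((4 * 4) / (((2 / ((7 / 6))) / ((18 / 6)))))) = 15 / 2548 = 0.01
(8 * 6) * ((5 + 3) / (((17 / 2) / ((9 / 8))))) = 864 / 17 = 50.82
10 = 10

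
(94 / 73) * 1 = 94 / 73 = 1.29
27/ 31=0.87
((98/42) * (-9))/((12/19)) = -133/4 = -33.25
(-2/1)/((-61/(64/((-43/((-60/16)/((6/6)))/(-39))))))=-18720/2623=-7.14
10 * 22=220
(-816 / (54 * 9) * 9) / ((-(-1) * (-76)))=34 / 171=0.20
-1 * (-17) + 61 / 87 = 1540 / 87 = 17.70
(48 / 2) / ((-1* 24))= -1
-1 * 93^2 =-8649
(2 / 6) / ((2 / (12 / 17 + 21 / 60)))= 359 / 2040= 0.18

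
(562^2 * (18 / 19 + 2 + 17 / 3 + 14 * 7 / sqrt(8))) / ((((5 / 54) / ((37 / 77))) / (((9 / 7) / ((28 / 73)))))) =16964213543262 / 358435 + 51825499623 * sqrt(2) / 385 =237698237.06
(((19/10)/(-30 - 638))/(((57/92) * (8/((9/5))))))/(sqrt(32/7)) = -69 * sqrt(14)/534400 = -0.00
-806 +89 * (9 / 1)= -5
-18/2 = -9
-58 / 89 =-0.65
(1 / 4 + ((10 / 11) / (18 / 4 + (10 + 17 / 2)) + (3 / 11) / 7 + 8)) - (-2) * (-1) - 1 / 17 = 755043 / 120428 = 6.27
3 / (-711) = -1 / 237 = -0.00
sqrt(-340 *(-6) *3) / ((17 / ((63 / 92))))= 189 *sqrt(170) / 782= 3.15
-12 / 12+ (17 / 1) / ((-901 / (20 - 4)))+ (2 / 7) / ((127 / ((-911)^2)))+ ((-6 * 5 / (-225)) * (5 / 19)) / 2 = 5010933362 / 2685669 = 1865.80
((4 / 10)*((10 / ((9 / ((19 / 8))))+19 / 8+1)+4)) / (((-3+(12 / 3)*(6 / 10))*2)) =-721 / 216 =-3.34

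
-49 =-49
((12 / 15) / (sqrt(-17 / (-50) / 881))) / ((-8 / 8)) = -4 * sqrt(29954) / 17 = -40.72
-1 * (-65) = 65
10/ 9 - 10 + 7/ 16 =-1217/ 144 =-8.45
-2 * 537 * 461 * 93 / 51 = -15348534 / 17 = -902854.94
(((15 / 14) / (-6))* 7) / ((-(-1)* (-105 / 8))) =2 / 21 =0.10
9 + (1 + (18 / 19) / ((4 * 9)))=381 / 38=10.03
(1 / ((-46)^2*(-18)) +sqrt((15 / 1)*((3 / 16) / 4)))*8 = -1 / 4761 +3*sqrt(5) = 6.71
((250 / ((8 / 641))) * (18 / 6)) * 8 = 480750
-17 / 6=-2.83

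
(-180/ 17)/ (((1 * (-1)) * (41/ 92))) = 16560/ 697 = 23.76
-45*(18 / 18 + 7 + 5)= -585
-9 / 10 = -0.90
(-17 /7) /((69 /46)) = -34 /21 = -1.62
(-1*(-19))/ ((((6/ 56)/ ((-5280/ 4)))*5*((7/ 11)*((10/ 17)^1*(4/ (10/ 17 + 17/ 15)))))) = -4037044/ 75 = -53827.25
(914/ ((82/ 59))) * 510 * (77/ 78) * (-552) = -97413004920/ 533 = -182763611.48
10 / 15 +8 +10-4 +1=47 / 3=15.67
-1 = -1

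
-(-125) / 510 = 25 / 102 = 0.25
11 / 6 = 1.83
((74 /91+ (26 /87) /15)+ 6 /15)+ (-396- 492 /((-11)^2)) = -398.83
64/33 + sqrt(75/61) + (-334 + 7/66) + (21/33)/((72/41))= -262621/792 + 5*sqrt(183)/61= -330.48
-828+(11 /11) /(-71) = -58789 /71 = -828.01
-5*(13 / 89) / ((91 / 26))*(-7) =130 / 89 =1.46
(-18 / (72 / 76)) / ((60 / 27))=-171 / 20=-8.55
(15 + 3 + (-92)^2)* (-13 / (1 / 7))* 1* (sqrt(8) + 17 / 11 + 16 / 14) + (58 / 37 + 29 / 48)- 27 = -1543724* sqrt(2)- 40537795157 / 19536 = -4258185.88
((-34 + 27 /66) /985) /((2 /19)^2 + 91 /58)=-0.02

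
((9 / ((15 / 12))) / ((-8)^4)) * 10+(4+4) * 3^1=12297 / 512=24.02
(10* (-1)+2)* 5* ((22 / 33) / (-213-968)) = 80 / 3543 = 0.02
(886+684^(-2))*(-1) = -886.00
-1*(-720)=720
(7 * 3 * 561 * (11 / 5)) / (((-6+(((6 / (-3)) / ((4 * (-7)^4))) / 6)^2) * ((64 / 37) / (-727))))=180858034022323581 / 99615761260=1815556.41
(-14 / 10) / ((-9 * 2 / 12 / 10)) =9.33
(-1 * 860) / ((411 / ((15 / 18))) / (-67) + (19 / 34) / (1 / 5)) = 9795400 / 52019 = 188.30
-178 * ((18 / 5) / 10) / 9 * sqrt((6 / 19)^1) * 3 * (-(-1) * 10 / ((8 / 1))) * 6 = -801 * sqrt(114) / 95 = -90.02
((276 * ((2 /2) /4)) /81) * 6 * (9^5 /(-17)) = -301806 /17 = -17753.29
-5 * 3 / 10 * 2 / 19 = -3 / 19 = -0.16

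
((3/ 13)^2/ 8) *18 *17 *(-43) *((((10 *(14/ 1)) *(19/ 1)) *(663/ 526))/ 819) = -31875255/ 88894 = -358.58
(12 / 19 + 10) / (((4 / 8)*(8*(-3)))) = -101 / 114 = -0.89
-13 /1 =-13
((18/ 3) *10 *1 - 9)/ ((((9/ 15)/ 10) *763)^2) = 42500/ 1746507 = 0.02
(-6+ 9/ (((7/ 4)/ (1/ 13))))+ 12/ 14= -432/ 91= -4.75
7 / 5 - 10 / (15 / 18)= -53 / 5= -10.60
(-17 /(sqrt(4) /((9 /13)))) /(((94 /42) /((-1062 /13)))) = 1706103 /7943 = 214.79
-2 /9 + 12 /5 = 98 /45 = 2.18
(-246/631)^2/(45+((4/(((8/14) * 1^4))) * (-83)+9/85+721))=2571930/3132332587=0.00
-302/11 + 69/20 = -5281/220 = -24.00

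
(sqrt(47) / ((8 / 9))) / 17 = 9 * sqrt(47) / 136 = 0.45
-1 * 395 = -395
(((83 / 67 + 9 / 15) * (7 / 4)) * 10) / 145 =2156 / 9715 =0.22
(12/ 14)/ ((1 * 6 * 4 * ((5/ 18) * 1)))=9/ 70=0.13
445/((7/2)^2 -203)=-1780/763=-2.33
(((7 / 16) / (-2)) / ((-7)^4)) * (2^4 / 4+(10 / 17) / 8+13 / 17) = -47 / 106624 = -0.00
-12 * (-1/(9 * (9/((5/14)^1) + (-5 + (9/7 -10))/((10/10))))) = 70/603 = 0.12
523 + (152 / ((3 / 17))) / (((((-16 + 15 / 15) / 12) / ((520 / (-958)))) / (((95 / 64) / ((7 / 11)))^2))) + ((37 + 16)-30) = 5815668911 / 2253216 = 2581.05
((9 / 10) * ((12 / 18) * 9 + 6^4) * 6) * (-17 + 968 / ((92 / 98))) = 163993410 / 23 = 7130148.26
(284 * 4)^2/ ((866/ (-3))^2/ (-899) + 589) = 10441403136/ 4015643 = 2600.18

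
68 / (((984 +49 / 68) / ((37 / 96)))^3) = 4230589213 / 1037622848238769536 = 0.00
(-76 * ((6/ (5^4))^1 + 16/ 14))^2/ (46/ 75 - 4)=-220254163296/ 97234375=-2265.19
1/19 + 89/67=1758/1273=1.38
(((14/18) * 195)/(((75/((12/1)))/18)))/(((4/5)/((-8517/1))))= -4650282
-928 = -928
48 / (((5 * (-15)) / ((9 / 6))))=-24 / 25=-0.96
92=92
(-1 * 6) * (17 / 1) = -102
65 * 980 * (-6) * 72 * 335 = -9218664000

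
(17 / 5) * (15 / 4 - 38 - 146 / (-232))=-3315 / 29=-114.31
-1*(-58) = 58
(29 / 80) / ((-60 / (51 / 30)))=-493 / 48000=-0.01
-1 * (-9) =9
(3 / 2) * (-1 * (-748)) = 1122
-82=-82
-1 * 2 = -2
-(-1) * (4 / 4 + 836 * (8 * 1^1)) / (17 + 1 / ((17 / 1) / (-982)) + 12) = -113713 / 489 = -232.54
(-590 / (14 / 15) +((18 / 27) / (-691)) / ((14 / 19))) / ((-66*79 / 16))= 73384352 / 37830177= 1.94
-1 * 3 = -3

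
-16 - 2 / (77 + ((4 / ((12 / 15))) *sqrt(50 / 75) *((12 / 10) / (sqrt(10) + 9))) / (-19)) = 2 *(-105507 - 11723 *sqrt(10) + 16 *sqrt(6)) / (-2 *sqrt(6) + 1463 *sqrt(10) + 13167) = -16.03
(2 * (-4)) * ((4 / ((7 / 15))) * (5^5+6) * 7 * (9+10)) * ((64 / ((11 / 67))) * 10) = -1224426393600 / 11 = -111311490327.27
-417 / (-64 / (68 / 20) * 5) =4.43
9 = 9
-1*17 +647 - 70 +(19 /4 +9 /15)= 11307 /20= 565.35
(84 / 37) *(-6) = -504 / 37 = -13.62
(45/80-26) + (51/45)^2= -86951/3600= -24.15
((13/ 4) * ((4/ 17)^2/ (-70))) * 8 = -208/ 10115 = -0.02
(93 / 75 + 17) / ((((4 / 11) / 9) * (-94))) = -5643 / 1175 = -4.80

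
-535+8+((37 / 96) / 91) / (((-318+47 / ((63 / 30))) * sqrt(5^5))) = -527 - 37 * sqrt(5) / 322816000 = -527.00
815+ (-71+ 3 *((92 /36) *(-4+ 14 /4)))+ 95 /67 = 298117 /402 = 741.58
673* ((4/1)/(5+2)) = 384.57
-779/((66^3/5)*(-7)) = 3895/2012472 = 0.00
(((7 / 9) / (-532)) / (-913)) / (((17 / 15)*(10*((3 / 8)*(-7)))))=-1 / 18578637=-0.00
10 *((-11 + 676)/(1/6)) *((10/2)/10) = 19950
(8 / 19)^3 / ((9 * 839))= 512 / 51792309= 0.00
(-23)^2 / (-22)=-529 / 22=-24.05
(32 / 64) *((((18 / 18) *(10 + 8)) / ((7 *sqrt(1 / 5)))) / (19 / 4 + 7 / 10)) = 180 *sqrt(5) / 763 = 0.53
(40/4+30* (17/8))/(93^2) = 295/34596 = 0.01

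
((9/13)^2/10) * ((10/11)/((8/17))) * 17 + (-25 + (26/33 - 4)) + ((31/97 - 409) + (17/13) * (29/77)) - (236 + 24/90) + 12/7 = -101391626087/151471320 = -669.38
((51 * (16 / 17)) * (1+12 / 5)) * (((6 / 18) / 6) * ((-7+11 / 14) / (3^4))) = -1972 / 2835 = -0.70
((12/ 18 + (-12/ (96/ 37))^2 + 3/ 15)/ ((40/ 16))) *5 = 21367/ 480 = 44.51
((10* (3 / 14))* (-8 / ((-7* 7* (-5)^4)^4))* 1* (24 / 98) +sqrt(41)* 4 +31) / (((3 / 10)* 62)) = 20* sqrt(41) / 93 +1870639924102783202837 / 1122383954461669921875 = 3.04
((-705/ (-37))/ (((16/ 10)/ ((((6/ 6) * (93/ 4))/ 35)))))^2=4298769225/ 68690944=62.58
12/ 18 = 2/ 3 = 0.67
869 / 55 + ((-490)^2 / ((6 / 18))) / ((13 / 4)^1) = 14407027 / 65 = 221646.57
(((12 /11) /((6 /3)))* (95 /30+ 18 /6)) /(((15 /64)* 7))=2368 /1155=2.05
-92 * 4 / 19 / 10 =-184 / 95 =-1.94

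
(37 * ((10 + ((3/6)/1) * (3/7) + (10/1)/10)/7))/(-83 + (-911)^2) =5809/81324124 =0.00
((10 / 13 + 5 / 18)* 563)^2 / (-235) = -3805212845 / 2573532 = -1478.60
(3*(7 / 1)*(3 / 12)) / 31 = 21 / 124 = 0.17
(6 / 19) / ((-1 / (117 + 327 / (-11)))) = -27.56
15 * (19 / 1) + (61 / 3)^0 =286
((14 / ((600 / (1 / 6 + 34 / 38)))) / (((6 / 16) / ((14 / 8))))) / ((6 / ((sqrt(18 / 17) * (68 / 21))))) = 847 * sqrt(34) / 76950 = 0.06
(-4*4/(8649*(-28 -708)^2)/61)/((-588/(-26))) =-13/5251443636096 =-0.00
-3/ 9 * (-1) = 1/ 3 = 0.33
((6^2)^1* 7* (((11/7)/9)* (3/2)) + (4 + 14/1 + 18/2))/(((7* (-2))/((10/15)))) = -31/7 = -4.43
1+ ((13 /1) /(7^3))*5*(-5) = 18 /343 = 0.05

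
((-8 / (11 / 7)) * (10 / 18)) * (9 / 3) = -280 / 33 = -8.48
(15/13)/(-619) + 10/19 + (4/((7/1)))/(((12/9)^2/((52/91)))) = 5305102/7491757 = 0.71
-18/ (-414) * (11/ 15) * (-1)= -11/ 345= -0.03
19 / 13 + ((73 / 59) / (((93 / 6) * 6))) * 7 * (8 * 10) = 635693 / 71331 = 8.91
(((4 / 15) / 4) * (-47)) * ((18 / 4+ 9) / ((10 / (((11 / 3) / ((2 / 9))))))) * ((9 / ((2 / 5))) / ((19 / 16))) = -1322.43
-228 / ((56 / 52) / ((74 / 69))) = -36556 / 161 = -227.06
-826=-826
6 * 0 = 0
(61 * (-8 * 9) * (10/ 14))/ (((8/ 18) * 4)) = -24705/ 14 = -1764.64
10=10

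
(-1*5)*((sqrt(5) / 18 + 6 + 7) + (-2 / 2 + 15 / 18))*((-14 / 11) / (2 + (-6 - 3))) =-11.78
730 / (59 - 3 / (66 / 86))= 4015 / 303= 13.25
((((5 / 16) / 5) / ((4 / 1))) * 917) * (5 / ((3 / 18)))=13755 / 32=429.84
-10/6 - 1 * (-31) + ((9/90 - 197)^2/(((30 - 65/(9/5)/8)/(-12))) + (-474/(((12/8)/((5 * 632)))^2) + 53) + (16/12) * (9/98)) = -14186235084414797/6743625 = -2103651238.68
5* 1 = 5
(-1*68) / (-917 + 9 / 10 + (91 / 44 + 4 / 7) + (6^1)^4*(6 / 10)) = 20944 / 41845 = 0.50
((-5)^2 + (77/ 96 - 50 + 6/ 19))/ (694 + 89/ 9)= -18669/ 550240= -0.03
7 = 7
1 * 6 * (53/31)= 318/31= 10.26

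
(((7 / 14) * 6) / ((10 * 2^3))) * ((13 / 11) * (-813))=-31707 / 880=-36.03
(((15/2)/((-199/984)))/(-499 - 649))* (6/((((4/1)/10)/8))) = 5400/1393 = 3.88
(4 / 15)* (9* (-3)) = -36 / 5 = -7.20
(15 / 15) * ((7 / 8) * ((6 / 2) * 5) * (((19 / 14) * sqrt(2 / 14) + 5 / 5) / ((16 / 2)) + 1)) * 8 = 285 * sqrt(7) / 112 + 945 / 8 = 124.86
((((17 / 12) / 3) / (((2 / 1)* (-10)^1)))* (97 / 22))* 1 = -1649 / 15840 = -0.10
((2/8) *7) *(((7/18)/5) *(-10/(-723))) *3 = 49/8676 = 0.01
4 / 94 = 2 / 47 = 0.04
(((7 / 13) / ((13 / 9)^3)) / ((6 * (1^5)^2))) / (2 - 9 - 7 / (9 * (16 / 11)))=-0.00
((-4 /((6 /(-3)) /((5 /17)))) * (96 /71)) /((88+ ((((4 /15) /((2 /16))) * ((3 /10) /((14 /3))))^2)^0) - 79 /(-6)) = 5760 /739891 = 0.01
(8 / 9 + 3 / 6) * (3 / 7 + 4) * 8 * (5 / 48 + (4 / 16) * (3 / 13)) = 78275 / 9828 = 7.96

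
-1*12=-12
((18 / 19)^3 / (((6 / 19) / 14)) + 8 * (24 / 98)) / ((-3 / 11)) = -2571976 / 17689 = -145.40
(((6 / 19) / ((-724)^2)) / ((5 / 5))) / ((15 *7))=1 / 174288520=0.00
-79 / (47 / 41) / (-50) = 3239 / 2350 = 1.38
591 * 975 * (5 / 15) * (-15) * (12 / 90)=-384150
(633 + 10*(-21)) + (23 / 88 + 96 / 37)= 1386587 / 3256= 425.86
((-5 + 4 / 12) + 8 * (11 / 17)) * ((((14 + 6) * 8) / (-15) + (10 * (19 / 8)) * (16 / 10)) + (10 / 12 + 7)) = 2743 / 153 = 17.93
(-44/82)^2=484/1681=0.29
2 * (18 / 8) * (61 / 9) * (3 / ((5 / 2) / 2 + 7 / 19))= 2318 / 41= 56.54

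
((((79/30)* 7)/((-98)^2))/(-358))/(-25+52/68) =1343/6070935360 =0.00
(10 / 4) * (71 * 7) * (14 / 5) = 3479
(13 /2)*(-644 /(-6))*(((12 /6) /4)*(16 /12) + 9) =60697 /9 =6744.11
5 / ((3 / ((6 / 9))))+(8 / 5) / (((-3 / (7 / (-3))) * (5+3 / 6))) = 662 / 495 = 1.34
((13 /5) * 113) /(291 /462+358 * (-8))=-226226 /2204795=-0.10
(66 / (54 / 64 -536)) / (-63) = 704 / 359625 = 0.00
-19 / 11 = -1.73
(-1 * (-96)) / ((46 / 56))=116.87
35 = 35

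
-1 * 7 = -7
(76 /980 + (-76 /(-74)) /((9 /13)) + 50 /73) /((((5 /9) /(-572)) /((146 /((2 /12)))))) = -91814998704 /45325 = -2025703.23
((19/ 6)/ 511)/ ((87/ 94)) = 893/ 133371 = 0.01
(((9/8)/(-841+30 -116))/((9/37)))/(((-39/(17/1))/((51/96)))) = 10693/9255168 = 0.00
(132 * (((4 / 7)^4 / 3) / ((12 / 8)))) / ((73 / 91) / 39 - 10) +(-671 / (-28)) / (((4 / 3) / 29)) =101248456529 / 194368496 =520.91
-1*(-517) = 517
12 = 12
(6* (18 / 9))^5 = 248832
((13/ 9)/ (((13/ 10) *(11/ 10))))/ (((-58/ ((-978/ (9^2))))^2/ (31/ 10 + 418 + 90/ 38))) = 21377151710/ 1153220409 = 18.54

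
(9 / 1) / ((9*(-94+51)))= -1 / 43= -0.02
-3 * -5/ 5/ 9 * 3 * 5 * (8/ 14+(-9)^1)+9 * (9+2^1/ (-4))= 481/ 14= 34.36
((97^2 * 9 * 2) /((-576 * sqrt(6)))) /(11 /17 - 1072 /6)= 159953 * sqrt(6) /581056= 0.67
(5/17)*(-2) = -10/17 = -0.59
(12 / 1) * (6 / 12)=6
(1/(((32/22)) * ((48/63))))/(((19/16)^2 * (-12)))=-77/1444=-0.05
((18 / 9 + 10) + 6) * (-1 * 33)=-594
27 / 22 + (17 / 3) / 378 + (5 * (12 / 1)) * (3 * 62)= 69612668 / 6237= 11161.24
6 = 6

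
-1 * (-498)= 498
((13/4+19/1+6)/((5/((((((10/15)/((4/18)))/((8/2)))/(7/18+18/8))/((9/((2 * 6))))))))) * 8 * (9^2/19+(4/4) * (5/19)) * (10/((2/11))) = 7696656/1805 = 4264.08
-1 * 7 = -7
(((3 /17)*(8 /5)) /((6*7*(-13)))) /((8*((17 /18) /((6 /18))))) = -3 /131495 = -0.00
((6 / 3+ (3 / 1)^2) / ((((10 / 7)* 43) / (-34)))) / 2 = -1309 / 430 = -3.04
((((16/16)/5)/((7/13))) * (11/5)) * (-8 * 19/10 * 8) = -86944/875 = -99.36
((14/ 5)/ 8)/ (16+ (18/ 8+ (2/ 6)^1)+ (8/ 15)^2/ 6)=945/ 50303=0.02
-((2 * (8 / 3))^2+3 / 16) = -4123 / 144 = -28.63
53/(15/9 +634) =159/1907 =0.08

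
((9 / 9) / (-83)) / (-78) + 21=135955 / 6474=21.00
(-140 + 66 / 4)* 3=-741 / 2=-370.50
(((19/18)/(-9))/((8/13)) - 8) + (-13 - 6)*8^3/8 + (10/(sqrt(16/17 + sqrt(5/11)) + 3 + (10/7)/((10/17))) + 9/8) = -1585093/1296 + 10/(sqrt(sqrt(55)/11 + 16/17) + 38/7) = -1221.57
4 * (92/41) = 368/41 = 8.98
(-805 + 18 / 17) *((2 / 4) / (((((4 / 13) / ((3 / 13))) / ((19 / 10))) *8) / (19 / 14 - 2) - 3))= 7011171 / 204646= 34.26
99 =99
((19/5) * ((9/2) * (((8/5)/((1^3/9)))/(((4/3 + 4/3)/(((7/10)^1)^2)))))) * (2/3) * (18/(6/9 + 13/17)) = 34613649/91250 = 379.33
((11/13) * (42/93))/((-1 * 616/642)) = -321/806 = -0.40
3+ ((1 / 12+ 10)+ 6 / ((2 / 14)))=661 / 12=55.08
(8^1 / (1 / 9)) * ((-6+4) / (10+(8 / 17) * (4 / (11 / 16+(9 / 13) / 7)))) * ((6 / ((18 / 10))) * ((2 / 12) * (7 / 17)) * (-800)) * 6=512960000 / 40207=12757.98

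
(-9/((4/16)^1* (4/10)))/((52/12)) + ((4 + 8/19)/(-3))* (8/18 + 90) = -342466/2223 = -154.06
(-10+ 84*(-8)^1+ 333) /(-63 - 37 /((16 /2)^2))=22336 /4069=5.49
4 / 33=0.12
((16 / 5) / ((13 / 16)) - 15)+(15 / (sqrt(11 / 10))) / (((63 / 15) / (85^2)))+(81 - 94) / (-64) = -45171 / 4160+180625 *sqrt(110) / 77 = 24591.88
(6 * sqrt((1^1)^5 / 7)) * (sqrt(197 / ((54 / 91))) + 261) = sqrt(7) * (sqrt(107562) + 4698) / 21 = 633.21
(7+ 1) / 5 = 8 / 5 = 1.60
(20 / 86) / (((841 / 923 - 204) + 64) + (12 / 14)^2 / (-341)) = -154224070 / 92240071377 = -0.00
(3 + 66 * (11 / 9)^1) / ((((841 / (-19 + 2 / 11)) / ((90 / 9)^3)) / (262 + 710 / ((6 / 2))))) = -785128000 / 841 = -933564.80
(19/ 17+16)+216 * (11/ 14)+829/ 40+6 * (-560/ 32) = 488171/ 4760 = 102.56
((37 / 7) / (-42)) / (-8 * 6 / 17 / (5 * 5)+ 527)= -15725 / 65834538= -0.00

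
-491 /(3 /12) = -1964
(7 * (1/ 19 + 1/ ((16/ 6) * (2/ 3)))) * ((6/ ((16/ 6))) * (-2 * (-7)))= 82467/ 608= 135.64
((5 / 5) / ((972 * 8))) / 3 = 1 / 23328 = 0.00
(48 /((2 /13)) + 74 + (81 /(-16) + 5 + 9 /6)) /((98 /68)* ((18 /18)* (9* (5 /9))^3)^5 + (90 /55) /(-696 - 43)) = 856658407 /97246337890620104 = 0.00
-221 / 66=-3.35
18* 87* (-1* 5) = -7830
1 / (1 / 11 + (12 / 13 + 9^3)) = 143 / 104392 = 0.00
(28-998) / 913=-1.06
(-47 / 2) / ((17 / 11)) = -517 / 34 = -15.21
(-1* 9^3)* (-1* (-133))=-96957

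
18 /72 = 1 /4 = 0.25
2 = 2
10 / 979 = 0.01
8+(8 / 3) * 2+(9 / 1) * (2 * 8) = 472 / 3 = 157.33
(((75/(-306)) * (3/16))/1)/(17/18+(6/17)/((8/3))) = -225/5272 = -0.04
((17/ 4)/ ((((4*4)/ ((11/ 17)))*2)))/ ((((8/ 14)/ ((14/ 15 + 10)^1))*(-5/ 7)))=-22099/ 9600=-2.30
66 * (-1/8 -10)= -2673/4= -668.25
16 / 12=4 / 3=1.33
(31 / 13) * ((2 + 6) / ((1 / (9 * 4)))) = 8928 / 13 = 686.77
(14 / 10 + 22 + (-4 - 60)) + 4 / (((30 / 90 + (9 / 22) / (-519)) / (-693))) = -159024271 / 18985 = -8376.31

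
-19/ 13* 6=-114/ 13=-8.77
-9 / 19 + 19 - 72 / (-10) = 2444 / 95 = 25.73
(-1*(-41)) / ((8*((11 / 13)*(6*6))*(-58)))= -533 / 183744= -0.00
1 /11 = 0.09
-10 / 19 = -0.53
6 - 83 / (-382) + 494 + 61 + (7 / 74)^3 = 43437039133 / 77397784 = 561.22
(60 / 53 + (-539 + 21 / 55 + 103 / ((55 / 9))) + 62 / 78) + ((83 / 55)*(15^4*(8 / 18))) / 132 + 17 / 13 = -326761784 / 1250535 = -261.30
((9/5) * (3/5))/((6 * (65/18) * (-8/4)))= -0.02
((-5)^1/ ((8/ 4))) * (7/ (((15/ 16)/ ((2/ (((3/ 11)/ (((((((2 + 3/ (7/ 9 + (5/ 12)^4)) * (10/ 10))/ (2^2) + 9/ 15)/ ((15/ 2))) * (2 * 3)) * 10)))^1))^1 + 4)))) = -157349024/ 68535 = -2295.89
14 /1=14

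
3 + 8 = 11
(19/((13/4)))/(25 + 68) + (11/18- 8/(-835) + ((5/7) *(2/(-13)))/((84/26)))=192781853/296797410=0.65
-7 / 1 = -7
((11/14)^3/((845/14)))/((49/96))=31944/2028845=0.02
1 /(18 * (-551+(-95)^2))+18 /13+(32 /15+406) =4060198529 /9914580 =409.52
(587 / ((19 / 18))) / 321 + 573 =1168431 / 2033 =574.73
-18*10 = -180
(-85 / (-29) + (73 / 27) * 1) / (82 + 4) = 2206 / 33669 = 0.07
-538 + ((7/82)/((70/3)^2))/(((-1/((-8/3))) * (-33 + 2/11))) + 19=-1344300858/2590175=-519.00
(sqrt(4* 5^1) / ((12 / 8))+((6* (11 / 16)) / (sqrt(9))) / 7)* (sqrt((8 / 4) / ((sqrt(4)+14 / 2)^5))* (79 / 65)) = 869* sqrt(2) / 884520+316* sqrt(10) / 47385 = 0.02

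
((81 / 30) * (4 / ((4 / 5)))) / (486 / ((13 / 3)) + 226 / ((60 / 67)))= 5265 / 142163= 0.04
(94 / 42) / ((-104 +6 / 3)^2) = 47 / 218484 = 0.00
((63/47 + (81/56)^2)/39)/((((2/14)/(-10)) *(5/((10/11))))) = -1.12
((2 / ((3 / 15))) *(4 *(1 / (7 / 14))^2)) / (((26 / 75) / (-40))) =-240000 / 13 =-18461.54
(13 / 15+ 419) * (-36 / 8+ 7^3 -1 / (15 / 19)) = 31858433 / 225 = 141593.04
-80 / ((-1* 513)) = 80 / 513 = 0.16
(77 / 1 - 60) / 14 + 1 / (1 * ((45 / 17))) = 1003 / 630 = 1.59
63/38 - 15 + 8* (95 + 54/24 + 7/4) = 29589/38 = 778.66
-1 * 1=-1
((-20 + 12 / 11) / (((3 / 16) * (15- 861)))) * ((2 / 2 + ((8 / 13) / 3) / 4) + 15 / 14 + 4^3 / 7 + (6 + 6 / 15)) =3086528 / 1465695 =2.11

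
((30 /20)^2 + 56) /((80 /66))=7689 /160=48.06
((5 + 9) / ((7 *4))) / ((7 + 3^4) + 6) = 1 / 188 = 0.01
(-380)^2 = 144400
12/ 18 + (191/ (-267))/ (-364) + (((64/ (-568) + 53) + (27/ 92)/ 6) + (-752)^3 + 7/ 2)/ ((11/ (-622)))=318030481963225596/ 13225667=24046460716.37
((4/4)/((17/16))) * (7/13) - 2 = -330/221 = -1.49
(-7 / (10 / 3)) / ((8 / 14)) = -3.68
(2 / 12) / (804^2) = 1 / 3878496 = 0.00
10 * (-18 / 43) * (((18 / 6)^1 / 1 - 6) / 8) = 135 / 86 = 1.57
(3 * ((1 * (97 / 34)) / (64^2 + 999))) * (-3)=-873 / 173230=-0.01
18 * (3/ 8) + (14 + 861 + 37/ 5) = 889.15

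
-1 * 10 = -10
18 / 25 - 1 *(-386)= 9668 / 25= 386.72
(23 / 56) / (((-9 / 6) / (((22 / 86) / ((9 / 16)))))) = -1012 / 8127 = -0.12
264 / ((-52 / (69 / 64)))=-2277 / 416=-5.47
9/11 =0.82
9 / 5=1.80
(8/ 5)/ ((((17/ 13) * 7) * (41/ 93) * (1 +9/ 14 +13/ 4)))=38688/ 477445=0.08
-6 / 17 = -0.35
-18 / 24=-3 / 4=-0.75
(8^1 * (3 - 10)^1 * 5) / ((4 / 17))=-1190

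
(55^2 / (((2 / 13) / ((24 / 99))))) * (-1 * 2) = -28600 / 3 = -9533.33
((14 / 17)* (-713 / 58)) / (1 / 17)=-4991 / 29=-172.10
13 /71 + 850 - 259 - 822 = -16388 /71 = -230.82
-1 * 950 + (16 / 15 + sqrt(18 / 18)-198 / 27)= -14329 / 15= -955.27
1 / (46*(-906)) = -1 / 41676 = -0.00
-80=-80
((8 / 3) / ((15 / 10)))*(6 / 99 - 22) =-11584 / 297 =-39.00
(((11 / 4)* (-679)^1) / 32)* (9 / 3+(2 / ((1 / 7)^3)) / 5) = -5235769 / 640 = -8180.89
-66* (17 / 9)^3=-108086 / 243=-444.80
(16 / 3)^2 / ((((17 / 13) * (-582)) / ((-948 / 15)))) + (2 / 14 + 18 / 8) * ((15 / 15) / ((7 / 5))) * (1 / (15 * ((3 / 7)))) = 16380317 / 6233220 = 2.63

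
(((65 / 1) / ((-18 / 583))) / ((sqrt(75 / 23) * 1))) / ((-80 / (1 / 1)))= 7579 * sqrt(69) / 4320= 14.57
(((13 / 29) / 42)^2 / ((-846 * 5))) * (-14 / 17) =169 / 7620015060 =0.00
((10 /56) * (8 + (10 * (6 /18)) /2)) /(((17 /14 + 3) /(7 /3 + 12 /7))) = 12325 /7434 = 1.66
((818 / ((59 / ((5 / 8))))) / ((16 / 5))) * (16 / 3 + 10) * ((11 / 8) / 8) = 2586925 / 362496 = 7.14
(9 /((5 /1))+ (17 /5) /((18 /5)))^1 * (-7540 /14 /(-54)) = 93119 /3402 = 27.37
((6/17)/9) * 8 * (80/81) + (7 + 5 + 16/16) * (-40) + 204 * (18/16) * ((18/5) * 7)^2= 14997801002/103275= 145221.99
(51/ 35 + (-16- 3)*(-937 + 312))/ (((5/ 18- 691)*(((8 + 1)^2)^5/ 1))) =-831352/ 168587962890795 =-0.00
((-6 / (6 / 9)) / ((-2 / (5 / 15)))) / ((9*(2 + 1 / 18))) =0.08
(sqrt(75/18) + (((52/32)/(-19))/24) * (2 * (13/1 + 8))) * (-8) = -15.13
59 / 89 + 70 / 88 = 5711 / 3916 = 1.46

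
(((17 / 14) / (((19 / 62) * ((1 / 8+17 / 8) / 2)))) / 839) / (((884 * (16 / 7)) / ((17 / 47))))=527 / 701276472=0.00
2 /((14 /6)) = 6 /7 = 0.86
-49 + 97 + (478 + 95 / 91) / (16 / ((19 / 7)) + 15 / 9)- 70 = 1621939 / 39221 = 41.35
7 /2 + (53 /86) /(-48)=14395 /4128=3.49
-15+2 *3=-9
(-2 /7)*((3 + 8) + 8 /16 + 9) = -41 /7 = -5.86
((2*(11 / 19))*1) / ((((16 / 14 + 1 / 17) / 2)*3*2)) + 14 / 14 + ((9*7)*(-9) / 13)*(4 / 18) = -8.37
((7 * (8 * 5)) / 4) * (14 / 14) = 70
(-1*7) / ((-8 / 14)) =49 / 4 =12.25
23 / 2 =11.50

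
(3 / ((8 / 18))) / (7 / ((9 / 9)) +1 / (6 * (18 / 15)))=243 / 257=0.95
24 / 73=0.33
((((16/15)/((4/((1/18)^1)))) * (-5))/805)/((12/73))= -73/130410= -0.00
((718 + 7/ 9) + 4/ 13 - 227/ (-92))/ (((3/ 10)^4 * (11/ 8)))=155335900000/ 2397681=64785.89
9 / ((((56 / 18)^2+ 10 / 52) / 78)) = 1478412 / 20789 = 71.12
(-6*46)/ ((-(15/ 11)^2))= 11132/ 75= 148.43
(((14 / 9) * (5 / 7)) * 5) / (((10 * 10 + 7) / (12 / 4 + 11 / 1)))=700 / 963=0.73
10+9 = 19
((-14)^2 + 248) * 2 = 888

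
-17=-17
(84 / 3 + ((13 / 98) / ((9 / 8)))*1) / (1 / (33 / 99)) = 12400 / 1323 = 9.37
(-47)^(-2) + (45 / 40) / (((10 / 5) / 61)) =1212757 / 35344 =34.31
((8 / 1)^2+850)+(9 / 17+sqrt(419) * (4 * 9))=36 * sqrt(419)+15547 / 17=1651.43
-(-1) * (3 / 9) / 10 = 1 / 30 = 0.03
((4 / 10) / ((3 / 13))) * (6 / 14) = 26 / 35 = 0.74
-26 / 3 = -8.67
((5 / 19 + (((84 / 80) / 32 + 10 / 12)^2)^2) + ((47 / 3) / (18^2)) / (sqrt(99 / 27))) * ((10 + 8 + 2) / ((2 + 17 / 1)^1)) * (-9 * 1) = -213266790781459 / 27254587392000-235 * sqrt(33) / 5643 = -8.06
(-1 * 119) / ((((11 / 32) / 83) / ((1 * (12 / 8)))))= -474096 / 11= -43099.64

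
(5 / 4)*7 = 35 / 4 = 8.75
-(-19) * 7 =133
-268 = -268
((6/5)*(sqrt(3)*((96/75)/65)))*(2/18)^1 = 64*sqrt(3)/24375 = 0.00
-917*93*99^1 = -8442819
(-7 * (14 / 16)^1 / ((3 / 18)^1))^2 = 21609 / 16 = 1350.56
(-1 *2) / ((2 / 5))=-5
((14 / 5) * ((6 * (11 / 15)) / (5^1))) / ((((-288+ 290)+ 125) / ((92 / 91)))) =4048 / 206375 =0.02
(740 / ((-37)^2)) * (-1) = -20 / 37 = -0.54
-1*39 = -39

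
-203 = -203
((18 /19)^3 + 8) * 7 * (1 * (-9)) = -3824352 /6859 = -557.57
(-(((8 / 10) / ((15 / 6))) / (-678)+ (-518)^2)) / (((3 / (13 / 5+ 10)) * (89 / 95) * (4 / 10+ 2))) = -75612026042 / 150855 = -501223.20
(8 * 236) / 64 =59 / 2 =29.50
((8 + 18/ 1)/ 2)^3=2197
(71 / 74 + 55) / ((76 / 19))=4141 / 296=13.99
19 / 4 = 4.75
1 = 1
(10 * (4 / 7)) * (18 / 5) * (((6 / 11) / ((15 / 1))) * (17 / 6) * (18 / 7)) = 14688 / 2695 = 5.45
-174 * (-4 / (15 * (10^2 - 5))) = 232 / 475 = 0.49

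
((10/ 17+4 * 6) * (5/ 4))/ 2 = 1045/ 68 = 15.37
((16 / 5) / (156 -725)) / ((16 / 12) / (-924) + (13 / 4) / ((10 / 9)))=-0.00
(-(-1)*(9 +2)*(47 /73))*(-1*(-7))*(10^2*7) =2533300 /73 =34702.74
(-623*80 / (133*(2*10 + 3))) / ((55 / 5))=-7120 / 4807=-1.48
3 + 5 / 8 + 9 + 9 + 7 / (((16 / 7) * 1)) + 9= 539 / 16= 33.69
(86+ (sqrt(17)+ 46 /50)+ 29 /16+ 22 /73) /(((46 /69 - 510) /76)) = -148187973 /11154400 - 57 * sqrt(17) /382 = -13.90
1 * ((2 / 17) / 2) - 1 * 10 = -169 / 17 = -9.94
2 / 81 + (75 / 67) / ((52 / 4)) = 7817 / 70551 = 0.11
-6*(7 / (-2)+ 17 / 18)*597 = 9154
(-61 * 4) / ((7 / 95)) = -23180 / 7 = -3311.43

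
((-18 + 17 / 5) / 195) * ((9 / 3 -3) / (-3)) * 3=0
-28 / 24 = -1.17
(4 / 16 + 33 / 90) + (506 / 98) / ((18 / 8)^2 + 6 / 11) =495679 / 322420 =1.54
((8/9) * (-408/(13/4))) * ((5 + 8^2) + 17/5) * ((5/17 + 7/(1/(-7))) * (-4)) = -102309888/65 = -1573998.28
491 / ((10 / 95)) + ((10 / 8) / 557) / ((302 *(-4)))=12554147243 / 2691424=4664.50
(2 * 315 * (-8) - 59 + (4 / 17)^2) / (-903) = 5.65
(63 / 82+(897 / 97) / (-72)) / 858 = 0.00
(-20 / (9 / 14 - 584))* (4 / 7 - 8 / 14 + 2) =560 / 8167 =0.07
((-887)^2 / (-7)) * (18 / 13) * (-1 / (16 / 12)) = 21242763 / 182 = 116718.48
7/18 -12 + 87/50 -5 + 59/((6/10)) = 18779/225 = 83.46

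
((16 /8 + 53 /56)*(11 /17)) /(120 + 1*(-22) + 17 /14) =605 /31484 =0.02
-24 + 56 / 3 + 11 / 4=-31 / 12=-2.58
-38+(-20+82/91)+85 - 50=-2011/91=-22.10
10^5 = 100000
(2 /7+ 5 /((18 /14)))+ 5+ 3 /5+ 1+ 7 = 5599 /315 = 17.77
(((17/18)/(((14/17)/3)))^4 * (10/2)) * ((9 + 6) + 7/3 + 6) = 174393936025/10668672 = 16346.36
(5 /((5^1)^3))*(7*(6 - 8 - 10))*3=-252 /25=-10.08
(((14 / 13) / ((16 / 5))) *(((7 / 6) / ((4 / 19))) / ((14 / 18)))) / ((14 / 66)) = 9405 / 832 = 11.30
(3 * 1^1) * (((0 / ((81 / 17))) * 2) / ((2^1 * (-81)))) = 0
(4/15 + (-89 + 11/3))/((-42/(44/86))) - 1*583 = -7882699/13545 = -581.96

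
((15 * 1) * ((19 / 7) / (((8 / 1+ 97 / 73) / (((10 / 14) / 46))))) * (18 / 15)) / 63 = 6935 / 5372409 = 0.00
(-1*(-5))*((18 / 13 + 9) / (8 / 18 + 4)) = 1215 / 104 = 11.68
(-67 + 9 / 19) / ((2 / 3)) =-1896 / 19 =-99.79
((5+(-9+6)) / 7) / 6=1 / 21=0.05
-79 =-79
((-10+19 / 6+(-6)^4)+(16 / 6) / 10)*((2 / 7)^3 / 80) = 38683 / 102900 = 0.38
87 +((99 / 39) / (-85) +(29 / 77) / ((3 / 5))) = 22359787 / 255255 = 87.60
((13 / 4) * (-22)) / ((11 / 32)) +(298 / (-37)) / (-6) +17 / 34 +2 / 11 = -502993 / 2442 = -205.98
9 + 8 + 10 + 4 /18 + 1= 254 /9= 28.22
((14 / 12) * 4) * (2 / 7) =4 / 3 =1.33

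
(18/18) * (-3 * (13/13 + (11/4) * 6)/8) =-6.56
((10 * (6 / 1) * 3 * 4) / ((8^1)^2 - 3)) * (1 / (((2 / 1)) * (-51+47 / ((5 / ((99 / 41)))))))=-12300 / 58987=-0.21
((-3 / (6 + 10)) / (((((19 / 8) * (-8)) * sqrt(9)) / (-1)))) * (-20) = 5 / 76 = 0.07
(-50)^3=-125000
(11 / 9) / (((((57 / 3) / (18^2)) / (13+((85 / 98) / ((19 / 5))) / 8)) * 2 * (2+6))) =19213227 / 1132096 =16.97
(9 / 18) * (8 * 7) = 28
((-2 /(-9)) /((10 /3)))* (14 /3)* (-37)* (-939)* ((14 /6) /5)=1134938 /225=5044.17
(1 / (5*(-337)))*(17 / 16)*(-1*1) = 17 / 26960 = 0.00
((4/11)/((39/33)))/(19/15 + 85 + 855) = 60/183547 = 0.00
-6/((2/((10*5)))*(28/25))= -1875/14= -133.93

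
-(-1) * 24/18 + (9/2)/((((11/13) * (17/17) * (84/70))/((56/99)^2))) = 98876/35937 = 2.75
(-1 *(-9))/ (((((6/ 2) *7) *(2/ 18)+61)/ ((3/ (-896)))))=-81/ 170240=-0.00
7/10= 0.70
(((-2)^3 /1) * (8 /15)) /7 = -64 /105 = -0.61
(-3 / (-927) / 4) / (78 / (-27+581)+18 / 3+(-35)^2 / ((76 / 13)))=5263 / 1403014809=0.00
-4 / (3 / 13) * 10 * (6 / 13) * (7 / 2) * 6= -1680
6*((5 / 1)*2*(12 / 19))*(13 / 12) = 780 / 19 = 41.05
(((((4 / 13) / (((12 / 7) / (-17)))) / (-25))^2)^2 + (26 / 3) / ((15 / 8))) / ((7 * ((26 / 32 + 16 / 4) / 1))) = 66835948542736 / 487087773046875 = 0.14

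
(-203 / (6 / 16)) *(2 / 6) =-180.44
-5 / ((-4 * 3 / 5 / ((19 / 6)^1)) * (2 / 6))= 475 / 24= 19.79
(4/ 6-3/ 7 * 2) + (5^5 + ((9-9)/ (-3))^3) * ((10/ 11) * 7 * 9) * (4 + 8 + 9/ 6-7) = 268734331/ 231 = 1163352.08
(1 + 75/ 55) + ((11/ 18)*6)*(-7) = -769/ 33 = -23.30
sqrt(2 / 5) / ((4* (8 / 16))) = sqrt(10) / 10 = 0.32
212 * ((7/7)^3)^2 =212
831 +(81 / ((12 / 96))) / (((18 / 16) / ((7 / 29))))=28131 / 29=970.03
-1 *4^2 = -16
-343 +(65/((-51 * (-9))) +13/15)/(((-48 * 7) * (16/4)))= -528989477/1542240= -343.00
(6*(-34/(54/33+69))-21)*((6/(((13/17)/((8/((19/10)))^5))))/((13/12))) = -24814839398400000/108381329329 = -228958.62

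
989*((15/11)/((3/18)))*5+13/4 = 1780343/44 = 40462.34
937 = 937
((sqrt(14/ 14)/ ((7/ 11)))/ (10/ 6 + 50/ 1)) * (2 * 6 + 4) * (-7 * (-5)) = 528/ 31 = 17.03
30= 30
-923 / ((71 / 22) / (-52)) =14872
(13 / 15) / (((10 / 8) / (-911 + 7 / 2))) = -3146 / 5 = -629.20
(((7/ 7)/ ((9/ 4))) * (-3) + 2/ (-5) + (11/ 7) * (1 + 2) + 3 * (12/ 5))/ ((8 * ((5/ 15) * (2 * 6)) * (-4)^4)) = 1069/ 860160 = 0.00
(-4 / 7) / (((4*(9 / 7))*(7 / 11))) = -11 / 63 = -0.17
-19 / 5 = -3.80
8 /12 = 2 /3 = 0.67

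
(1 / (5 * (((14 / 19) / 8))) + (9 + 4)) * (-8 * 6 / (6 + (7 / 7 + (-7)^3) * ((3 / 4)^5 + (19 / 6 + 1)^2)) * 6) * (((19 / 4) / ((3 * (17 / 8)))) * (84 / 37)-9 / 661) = 54624844136448 / 44797793841115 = 1.22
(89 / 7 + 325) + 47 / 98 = 33143 / 98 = 338.19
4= 4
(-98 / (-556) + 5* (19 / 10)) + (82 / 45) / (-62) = 1870576 / 193905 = 9.65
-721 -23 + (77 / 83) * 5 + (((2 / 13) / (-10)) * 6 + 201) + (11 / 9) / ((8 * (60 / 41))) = -2509397083 / 4661280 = -538.35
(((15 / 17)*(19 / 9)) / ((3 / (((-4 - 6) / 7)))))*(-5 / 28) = 2375 / 14994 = 0.16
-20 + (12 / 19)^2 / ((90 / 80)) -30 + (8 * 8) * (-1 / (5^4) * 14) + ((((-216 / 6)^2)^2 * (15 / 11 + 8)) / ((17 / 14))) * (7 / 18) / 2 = 106254960319978 / 42191875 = 2518374.93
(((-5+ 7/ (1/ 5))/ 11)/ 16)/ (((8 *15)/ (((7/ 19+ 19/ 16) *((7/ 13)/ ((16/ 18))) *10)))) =0.01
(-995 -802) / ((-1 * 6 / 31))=18569 / 2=9284.50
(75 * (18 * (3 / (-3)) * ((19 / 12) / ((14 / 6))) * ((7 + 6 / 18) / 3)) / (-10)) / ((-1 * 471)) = -1045 / 2198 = -0.48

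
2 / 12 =1 / 6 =0.17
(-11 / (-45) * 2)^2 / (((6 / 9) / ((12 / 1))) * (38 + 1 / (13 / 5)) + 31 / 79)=994136 / 10501875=0.09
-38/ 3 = -12.67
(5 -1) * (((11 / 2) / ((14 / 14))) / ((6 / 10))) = 110 / 3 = 36.67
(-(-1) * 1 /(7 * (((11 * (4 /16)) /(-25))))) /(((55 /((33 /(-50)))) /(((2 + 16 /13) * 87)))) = 3132 /715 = 4.38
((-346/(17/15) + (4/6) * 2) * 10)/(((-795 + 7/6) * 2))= 155020/80971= 1.91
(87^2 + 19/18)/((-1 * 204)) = -136261/3672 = -37.11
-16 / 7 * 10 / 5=-32 / 7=-4.57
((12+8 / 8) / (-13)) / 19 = -1 / 19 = -0.05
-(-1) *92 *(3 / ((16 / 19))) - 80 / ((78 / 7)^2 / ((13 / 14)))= 153107 / 468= 327.15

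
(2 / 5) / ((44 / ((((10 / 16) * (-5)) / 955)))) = -1 / 33616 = -0.00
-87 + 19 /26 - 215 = -7833 /26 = -301.27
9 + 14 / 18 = 88 / 9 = 9.78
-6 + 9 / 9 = -5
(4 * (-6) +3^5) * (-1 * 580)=-127020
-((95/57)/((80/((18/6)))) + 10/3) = -163/48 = -3.40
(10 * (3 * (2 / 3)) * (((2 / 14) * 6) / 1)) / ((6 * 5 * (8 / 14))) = 1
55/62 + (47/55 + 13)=50269/3410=14.74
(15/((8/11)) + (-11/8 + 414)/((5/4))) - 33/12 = 13919/40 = 347.98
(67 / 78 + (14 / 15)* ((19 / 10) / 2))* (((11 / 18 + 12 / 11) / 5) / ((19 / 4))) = 1147148 / 9169875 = 0.13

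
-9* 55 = -495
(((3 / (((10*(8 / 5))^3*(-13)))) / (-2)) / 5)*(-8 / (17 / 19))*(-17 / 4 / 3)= 19 / 266240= 0.00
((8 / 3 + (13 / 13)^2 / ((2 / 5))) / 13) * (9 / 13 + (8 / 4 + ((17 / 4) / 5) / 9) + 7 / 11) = 2731441 / 2007720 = 1.36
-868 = -868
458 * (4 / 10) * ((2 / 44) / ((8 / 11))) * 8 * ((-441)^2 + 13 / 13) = 89072756 / 5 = 17814551.20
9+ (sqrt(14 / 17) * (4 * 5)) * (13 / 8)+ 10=19+ 65 * sqrt(238) / 34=48.49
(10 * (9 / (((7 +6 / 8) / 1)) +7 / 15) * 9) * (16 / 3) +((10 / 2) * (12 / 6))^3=55224 / 31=1781.42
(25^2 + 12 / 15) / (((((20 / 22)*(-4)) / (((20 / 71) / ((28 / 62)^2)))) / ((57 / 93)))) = -2896113 / 19880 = -145.68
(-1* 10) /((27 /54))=-20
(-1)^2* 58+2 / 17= 988 / 17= 58.12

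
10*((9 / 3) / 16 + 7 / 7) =95 / 8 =11.88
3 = 3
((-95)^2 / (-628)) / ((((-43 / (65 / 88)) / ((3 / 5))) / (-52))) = -4575675 / 594088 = -7.70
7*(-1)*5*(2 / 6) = -35 / 3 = -11.67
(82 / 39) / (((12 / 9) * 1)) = 41 / 26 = 1.58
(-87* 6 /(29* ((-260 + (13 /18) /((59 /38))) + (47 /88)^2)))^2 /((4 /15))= 20544520463216640 /1136464506466097449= 0.02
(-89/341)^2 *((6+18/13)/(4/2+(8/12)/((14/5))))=15968736/71047691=0.22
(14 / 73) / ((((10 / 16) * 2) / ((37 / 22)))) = 1036 / 4015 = 0.26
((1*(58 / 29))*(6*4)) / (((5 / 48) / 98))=225792 / 5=45158.40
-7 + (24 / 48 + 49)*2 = 92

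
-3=-3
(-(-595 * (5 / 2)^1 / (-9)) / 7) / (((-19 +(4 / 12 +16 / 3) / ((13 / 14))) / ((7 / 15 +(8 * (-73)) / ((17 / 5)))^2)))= 24804386893 / 461754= 53717.75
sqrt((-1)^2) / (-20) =-1 / 20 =-0.05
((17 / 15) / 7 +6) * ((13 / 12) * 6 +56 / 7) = 18763 / 210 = 89.35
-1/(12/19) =-19/12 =-1.58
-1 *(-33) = 33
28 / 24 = 7 / 6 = 1.17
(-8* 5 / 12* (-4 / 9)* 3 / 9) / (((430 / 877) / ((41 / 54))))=71914 / 94041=0.76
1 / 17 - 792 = -13463 / 17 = -791.94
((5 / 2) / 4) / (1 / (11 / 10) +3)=55 / 344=0.16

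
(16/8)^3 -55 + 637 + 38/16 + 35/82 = 194439/328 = 592.80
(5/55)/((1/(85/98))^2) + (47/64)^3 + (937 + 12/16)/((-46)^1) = -3172291078029/159240159232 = -19.92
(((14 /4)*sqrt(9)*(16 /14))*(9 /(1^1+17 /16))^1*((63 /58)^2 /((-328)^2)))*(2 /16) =35721 /497629792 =0.00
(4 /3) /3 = 0.44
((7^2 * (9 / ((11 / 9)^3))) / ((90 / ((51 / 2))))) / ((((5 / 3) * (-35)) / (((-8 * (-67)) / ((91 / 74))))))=-1106000892 / 2162875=-511.36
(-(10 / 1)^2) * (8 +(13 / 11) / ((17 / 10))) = -162600 / 187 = -869.52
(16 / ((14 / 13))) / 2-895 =-6213 / 7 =-887.57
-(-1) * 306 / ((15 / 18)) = 1836 / 5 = 367.20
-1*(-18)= 18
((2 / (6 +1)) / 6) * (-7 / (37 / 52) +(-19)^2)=4331 / 259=16.72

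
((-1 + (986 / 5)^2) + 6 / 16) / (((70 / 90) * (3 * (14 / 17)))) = 396649593 / 19600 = 20237.22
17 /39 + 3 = 134 /39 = 3.44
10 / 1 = 10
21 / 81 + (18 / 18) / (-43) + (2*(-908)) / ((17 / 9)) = -18970726 / 19737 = -961.18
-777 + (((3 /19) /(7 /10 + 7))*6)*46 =-1128471 /1463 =-771.34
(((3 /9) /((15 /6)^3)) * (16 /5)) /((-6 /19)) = -1216 /5625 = -0.22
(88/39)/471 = 88/18369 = 0.00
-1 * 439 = -439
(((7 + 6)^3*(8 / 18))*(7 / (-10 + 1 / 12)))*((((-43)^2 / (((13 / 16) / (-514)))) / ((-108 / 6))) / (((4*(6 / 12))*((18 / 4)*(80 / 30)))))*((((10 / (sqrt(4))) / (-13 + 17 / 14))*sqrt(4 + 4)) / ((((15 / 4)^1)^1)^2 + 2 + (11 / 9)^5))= 279763469346816*sqrt(2) / 3319700483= 119181.02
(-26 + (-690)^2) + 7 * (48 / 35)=2380418 / 5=476083.60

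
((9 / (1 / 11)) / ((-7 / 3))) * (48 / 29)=-14256 / 203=-70.23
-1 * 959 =-959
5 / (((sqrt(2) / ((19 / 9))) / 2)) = 95 * sqrt(2) / 9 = 14.93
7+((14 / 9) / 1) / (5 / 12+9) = 2429 / 339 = 7.17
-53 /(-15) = 53 /15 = 3.53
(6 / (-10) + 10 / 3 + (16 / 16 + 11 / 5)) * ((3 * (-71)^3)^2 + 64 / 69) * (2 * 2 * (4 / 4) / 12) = 1415994918407089 / 621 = 2280185053795.63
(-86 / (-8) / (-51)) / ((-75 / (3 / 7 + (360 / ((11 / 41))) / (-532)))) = -43903 / 7461300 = -0.01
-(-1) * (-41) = -41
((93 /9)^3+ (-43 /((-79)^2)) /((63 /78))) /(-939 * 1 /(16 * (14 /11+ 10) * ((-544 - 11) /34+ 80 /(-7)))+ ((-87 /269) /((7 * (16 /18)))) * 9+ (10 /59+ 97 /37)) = 5007540336443277493600 /11395583976682623213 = 439.43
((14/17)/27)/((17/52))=728/7803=0.09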